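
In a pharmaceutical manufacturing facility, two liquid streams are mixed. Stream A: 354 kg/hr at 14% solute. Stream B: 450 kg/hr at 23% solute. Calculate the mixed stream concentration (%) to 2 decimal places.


Mass balance on solute: F1*x1 + F2*x2 = F3*x3
F3 = F1 + F2 = 354 + 450 = 804 kg/hr
x3 = (F1*x1 + F2*x2)/F3
x3 = (354*0.14 + 450*0.23) / 804
x3 = 19.04%


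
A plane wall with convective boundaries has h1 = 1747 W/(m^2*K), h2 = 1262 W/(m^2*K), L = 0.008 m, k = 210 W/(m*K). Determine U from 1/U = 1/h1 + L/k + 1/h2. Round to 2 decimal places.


1/U = 1/h1 + L/k + 1/h2
1/U = 1/1747 + 0.008/210 + 1/1262
1/U = 0.0005724098 + 3.80952e-05 + 0.000792393
1/U = 0.001402898
U = 712.81 W/(m^2*K)


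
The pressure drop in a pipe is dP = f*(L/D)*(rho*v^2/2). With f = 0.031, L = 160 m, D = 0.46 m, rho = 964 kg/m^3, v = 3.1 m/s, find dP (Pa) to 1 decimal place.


dP = f * (L/D) * (rho*v^2/2)
dP = 0.031 * (160/0.46) * (964*3.1^2/2)
L/D = 347.82608696
rho*v^2/2 = 964*9.61/2 = 4632.02
dP = 0.031 * 347.82608696 * 4632.02
dP = 49945.3 Pa


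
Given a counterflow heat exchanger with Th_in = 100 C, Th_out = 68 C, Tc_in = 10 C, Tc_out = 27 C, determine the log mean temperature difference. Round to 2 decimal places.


dT1 = Th_in - Tc_out = 100 - 27 = 73
dT2 = Th_out - Tc_in = 68 - 10 = 58
LMTD = (dT1 - dT2) / ln(dT1/dT2)
LMTD = (73 - 58) / ln(73/58)
LMTD = 65.21 K


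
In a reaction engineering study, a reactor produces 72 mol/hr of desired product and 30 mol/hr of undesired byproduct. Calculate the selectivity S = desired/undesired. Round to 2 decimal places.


S = desired product rate / undesired product rate
S = 72 / 30
S = 2.40


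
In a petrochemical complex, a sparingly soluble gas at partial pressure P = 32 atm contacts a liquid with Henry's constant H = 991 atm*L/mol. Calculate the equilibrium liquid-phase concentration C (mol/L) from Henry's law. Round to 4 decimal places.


C = P / H
C = 32 / 991
C = 0.0323 mol/L


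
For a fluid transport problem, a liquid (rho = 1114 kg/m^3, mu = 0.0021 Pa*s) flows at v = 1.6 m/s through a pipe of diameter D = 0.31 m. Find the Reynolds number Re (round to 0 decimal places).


Re = rho * v * D / mu
Re = 1114 * 1.6 * 0.31 / 0.0021
Re = 552.544 / 0.0021
Re = 263116


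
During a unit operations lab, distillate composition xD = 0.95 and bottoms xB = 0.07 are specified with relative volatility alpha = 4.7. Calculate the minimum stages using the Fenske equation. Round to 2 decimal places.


N_min = ln((xD*(1-xB))/(xB*(1-xD))) / ln(alpha)
Numerator inside ln: 0.8835 / 0.0035 = 252.428571
ln(252.428571) = 5.531128
ln(alpha) = ln(4.7) = 1.547563
N_min = 5.531128 / 1.547563 = 3.57


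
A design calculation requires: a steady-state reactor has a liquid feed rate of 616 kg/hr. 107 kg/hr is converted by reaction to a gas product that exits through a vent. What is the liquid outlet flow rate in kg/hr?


Steady-state mass balance on the main outlet: F_out = F_in - F_removed
F_out = 616 - 107
F_out = 509 kg/hr


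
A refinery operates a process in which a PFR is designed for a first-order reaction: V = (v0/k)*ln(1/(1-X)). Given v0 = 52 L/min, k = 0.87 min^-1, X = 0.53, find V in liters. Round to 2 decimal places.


V = (v0/k) * ln(1/(1-X))
V = (52/0.87) * ln(1/(1-0.53))
V = 59.770115 * ln(2.12766)
V = 59.770115 * 0.755023
V = 45.13 L


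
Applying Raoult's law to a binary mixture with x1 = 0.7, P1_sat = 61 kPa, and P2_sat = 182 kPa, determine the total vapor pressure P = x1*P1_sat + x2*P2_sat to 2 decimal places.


P = x1*P1_sat + x2*P2_sat
x2 = 1 - x1 = 1 - 0.7 = 0.3
P = 0.7*61 + 0.3*182
P = 42.7 + 54.6
P = 97.30 kPa


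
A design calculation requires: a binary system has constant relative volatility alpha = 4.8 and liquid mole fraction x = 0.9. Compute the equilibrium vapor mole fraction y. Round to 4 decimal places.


y = alpha*x / (1 + (alpha-1)*x)
y = 4.8*0.9 / (1 + (4.8-1)*0.9)
y = 4.32 / (1 + 3.42)
y = 4.32 / 4.42
y = 0.9774


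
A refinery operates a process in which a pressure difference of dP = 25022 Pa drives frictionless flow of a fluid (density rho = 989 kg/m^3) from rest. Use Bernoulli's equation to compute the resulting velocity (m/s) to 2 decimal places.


v = sqrt(2*dP/rho)
v = sqrt(2*25022/989)
v = sqrt(50.600607)
v = 7.11 m/s


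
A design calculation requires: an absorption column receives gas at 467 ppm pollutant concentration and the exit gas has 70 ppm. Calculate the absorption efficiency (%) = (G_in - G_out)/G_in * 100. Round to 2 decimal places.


Efficiency = (G_in - G_out) / G_in * 100%
Efficiency = (467 - 70) / 467 * 100
Efficiency = 397 / 467 * 100
Efficiency = 85.01%


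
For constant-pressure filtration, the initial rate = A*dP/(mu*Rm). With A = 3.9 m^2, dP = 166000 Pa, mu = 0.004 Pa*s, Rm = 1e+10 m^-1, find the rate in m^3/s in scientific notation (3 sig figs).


rate = A * dP / (mu * Rm)
rate = 3.9 * 166000 / (0.004 * 1e+10)
rate = 647400.0 / 4.000e+07
rate = 1.62e-02 m^3/s


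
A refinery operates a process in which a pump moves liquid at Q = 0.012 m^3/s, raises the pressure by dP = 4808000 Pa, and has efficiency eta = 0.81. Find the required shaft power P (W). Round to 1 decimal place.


P = Q * dP / eta
P = 0.012 * 4808000 / 0.81
P = 57696.0 / 0.81
P = 71229.6 W


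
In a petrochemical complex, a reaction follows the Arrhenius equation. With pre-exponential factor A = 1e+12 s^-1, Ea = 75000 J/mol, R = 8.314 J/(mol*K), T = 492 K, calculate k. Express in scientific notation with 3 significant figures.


k = A * exp(-Ea/(R*T))
k = 1e+12 * exp(-75000 / (8.314 * 492))
k = 1e+12 * exp(-18.335221)
k = 1.09e+04


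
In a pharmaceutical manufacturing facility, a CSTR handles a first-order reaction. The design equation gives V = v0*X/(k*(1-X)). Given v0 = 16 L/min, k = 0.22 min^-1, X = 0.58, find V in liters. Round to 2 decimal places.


V = v0 * X / (k * (1 - X))
V = 16 * 0.58 / (0.22 * (1 - 0.58))
V = 9.28 / (0.22 * 0.42)
V = 9.28 / 0.0924
V = 100.43 L


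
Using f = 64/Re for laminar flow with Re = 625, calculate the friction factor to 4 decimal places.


f = 64 / Re
f = 64 / 625
f = 0.1024


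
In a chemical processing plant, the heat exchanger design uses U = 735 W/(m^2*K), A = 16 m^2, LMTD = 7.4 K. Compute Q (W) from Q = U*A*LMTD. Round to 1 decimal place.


Q = U * A * LMTD
Q = 735 * 16 * 7.4
Q = 87024.0 W


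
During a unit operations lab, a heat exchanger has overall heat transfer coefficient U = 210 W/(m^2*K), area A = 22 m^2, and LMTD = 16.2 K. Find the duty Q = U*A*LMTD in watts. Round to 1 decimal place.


Q = U * A * LMTD
Q = 210 * 22 * 16.2
Q = 74844.0 W


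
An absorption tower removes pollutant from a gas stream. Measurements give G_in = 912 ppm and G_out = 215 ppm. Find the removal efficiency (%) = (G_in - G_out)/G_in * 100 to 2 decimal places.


Efficiency = (G_in - G_out) / G_in * 100%
Efficiency = (912 - 215) / 912 * 100
Efficiency = 697 / 912 * 100
Efficiency = 76.43%


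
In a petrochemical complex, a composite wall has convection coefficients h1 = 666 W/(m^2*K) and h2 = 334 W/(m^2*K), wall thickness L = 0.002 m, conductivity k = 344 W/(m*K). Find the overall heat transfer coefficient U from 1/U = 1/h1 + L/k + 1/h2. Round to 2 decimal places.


1/U = 1/h1 + L/k + 1/h2
1/U = 1/666 + 0.002/344 + 1/334
1/U = 0.0015015015 + 5.814e-06 + 0.002994012
1/U = 0.0045013275
U = 222.16 W/(m^2*K)


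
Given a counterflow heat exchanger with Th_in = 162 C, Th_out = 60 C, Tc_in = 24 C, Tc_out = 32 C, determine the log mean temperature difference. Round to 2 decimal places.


dT1 = Th_in - Tc_out = 162 - 32 = 130
dT2 = Th_out - Tc_in = 60 - 24 = 36
LMTD = (dT1 - dT2) / ln(dT1/dT2)
LMTD = (130 - 36) / ln(130/36)
LMTD = 73.21 K


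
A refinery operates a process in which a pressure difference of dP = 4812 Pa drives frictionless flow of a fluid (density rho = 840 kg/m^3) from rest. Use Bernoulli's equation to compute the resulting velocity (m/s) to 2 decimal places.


v = sqrt(2*dP/rho)
v = sqrt(2*4812/840)
v = sqrt(11.457143)
v = 3.38 m/s


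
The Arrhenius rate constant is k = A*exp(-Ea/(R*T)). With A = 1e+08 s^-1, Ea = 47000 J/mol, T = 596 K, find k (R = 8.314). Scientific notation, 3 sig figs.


k = A * exp(-Ea/(R*T))
k = 1e+08 * exp(-47000 / (8.314 * 596))
k = 1e+08 * exp(-9.485093)
k = 7.60e+03


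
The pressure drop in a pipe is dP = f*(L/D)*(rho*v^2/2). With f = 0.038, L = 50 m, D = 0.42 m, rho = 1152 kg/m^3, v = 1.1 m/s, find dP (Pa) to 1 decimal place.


dP = f * (L/D) * (rho*v^2/2)
dP = 0.038 * (50/0.42) * (1152*1.1^2/2)
L/D = 119.04761905
rho*v^2/2 = 1152*1.21/2 = 696.96
dP = 0.038 * 119.04761905 * 696.96
dP = 3152.9 Pa


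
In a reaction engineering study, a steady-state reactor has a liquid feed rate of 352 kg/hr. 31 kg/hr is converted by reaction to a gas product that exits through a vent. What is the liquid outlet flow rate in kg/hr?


Steady-state mass balance on the main outlet: F_out = F_in - F_removed
F_out = 352 - 31
F_out = 321 kg/hr


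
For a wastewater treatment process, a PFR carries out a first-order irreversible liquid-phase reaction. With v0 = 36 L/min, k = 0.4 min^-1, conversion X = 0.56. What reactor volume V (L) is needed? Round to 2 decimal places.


V = (v0/k) * ln(1/(1-X))
V = (36/0.4) * ln(1/(1-0.56))
V = 90.0 * ln(2.272727)
V = 90.0 * 0.82098
V = 73.89 L


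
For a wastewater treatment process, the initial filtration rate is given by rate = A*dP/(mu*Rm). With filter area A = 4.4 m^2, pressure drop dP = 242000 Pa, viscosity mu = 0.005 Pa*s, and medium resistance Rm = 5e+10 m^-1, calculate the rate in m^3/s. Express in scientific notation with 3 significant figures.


rate = A * dP / (mu * Rm)
rate = 4.4 * 242000 / (0.005 * 5e+10)
rate = 1064800.0 / 2.500e+08
rate = 4.26e-03 m^3/s


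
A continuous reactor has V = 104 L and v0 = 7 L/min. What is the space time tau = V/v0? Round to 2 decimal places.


tau = V / v0
tau = 104 / 7
tau = 14.86 min


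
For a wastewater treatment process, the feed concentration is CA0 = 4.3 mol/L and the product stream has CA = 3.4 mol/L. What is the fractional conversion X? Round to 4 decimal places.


X = (CA0 - CA) / CA0
X = (4.3 - 3.4) / 4.3
X = 0.9 / 4.3
X = 0.2093


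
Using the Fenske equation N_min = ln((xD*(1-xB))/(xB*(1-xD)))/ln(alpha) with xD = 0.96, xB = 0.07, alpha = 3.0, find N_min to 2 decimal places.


N_min = ln((xD*(1-xB))/(xB*(1-xD))) / ln(alpha)
Numerator inside ln: 0.8928 / 0.0028 = 318.857143
ln(318.857143) = 5.764743
ln(alpha) = ln(3.0) = 1.098612
N_min = 5.764743 / 1.098612 = 5.25


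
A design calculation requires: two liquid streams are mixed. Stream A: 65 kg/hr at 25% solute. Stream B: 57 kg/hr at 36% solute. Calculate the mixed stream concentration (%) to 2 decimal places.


Mass balance on solute: F1*x1 + F2*x2 = F3*x3
F3 = F1 + F2 = 65 + 57 = 122 kg/hr
x3 = (F1*x1 + F2*x2)/F3
x3 = (65*0.25 + 57*0.36) / 122
x3 = 30.14%


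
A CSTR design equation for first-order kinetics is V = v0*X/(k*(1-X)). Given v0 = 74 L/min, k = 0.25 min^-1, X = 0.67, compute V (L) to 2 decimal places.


V = v0 * X / (k * (1 - X))
V = 74 * 0.67 / (0.25 * (1 - 0.67))
V = 49.58 / (0.25 * 0.33)
V = 49.58 / 0.0825
V = 600.97 L


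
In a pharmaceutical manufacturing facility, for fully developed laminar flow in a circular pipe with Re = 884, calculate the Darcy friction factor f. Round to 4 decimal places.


f = 64 / Re
f = 64 / 884
f = 0.0724


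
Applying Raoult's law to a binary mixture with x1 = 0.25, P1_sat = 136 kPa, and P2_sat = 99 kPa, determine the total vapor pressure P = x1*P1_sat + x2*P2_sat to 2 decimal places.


P = x1*P1_sat + x2*P2_sat
x2 = 1 - x1 = 1 - 0.25 = 0.75
P = 0.25*136 + 0.75*99
P = 34.0 + 74.25
P = 108.25 kPa


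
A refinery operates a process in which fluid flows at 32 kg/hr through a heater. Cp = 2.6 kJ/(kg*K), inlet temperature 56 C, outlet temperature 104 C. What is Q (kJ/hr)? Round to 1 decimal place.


Q = m_dot * Cp * (T2 - T1)
Q = 32 * 2.6 * (104 - 56)
Q = 32 * 2.6 * 48
Q = 3993.6 kJ/hr


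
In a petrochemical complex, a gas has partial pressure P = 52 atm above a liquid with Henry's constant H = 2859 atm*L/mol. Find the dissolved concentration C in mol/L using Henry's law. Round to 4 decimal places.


C = P / H
C = 52 / 2859
C = 0.0182 mol/L


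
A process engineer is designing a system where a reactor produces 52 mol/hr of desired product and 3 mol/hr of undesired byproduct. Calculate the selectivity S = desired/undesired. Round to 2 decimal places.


S = desired product rate / undesired product rate
S = 52 / 3
S = 17.33


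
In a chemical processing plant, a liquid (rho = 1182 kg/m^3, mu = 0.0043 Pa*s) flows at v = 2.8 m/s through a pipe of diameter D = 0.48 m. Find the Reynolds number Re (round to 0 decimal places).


Re = rho * v * D / mu
Re = 1182 * 2.8 * 0.48 / 0.0043
Re = 1588.608 / 0.0043
Re = 369444


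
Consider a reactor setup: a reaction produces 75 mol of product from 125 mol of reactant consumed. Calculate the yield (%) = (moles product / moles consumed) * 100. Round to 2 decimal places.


Yield = (moles product / moles consumed) * 100%
Yield = (75 / 125) * 100
Yield = 0.6 * 100
Yield = 60.00%


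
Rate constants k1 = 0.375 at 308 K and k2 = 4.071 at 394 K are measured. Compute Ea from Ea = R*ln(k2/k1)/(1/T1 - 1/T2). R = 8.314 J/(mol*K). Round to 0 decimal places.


Ea = R * ln(k2/k1) / (1/T1 - 1/T2)
ln(k2/k1) = ln(4.071/0.375) = 2.3847179
1/T1 - 1/T2 = 1/308 - 1/394 = 0.000708682181
Ea = 8.314 * 2.3847179 / 0.000708682181
Ea = 27977 J/mol


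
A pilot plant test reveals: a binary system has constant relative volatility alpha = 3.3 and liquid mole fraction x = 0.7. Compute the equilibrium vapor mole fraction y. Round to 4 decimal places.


y = alpha*x / (1 + (alpha-1)*x)
y = 3.3*0.7 / (1 + (3.3-1)*0.7)
y = 2.31 / (1 + 1.61)
y = 2.31 / 2.61
y = 0.8851


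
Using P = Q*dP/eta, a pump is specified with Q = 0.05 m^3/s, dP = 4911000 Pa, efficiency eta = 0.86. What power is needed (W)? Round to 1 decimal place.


P = Q * dP / eta
P = 0.05 * 4911000 / 0.86
P = 245550.0 / 0.86
P = 285523.3 W


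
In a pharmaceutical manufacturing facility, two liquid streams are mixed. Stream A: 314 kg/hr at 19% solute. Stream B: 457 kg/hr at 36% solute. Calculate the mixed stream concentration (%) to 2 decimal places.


Mass balance on solute: F1*x1 + F2*x2 = F3*x3
F3 = F1 + F2 = 314 + 457 = 771 kg/hr
x3 = (F1*x1 + F2*x2)/F3
x3 = (314*0.19 + 457*0.36) / 771
x3 = 29.08%


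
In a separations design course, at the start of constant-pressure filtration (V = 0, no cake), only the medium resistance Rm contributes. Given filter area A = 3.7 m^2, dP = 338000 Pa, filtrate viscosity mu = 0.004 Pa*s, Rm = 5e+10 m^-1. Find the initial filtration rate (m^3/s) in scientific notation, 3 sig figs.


rate = A * dP / (mu * Rm)
rate = 3.7 * 338000 / (0.004 * 5e+10)
rate = 1250600.0 / 2.000e+08
rate = 6.25e-03 m^3/s


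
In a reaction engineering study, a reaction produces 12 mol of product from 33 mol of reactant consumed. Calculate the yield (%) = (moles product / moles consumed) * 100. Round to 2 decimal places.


Yield = (moles product / moles consumed) * 100%
Yield = (12 / 33) * 100
Yield = 0.3636 * 100
Yield = 36.36%


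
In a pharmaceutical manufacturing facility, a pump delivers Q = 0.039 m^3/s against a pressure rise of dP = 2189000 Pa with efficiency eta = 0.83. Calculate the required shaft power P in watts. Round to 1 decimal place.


P = Q * dP / eta
P = 0.039 * 2189000 / 0.83
P = 85371.0 / 0.83
P = 102856.6 W


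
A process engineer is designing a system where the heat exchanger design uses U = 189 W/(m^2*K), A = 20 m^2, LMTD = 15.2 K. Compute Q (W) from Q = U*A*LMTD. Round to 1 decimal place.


Q = U * A * LMTD
Q = 189 * 20 * 15.2
Q = 57456.0 W


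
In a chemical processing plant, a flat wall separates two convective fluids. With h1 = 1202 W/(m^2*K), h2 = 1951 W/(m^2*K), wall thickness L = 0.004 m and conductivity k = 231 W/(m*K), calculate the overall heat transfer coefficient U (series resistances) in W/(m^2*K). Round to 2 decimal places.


1/U = 1/h1 + L/k + 1/h2
1/U = 1/1202 + 0.004/231 + 1/1951
1/U = 0.0008319468 + 1.7316e-05 + 0.0005125577
1/U = 0.0013618205
U = 734.31 W/(m^2*K)


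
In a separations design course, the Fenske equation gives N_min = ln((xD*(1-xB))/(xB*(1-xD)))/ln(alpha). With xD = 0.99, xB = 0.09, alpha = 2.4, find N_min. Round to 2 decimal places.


N_min = ln((xD*(1-xB))/(xB*(1-xD))) / ln(alpha)
Numerator inside ln: 0.9009 / 0.0009 = 1001.0
ln(1001.0) = 6.908755
ln(alpha) = ln(2.4) = 0.875469
N_min = 6.908755 / 0.875469 = 7.89


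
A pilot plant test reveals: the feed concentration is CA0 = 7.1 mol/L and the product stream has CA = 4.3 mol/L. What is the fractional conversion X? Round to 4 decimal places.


X = (CA0 - CA) / CA0
X = (7.1 - 4.3) / 7.1
X = 2.8 / 7.1
X = 0.3944


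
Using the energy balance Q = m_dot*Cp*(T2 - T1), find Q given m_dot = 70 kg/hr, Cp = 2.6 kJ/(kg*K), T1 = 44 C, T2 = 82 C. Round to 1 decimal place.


Q = m_dot * Cp * (T2 - T1)
Q = 70 * 2.6 * (82 - 44)
Q = 70 * 2.6 * 38
Q = 6916.0 kJ/hr


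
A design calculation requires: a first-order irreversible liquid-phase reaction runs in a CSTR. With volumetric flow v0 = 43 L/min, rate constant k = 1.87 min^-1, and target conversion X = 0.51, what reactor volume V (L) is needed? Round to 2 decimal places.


V = v0 * X / (k * (1 - X))
V = 43 * 0.51 / (1.87 * (1 - 0.51))
V = 21.93 / (1.87 * 0.49)
V = 21.93 / 0.9163
V = 23.93 L


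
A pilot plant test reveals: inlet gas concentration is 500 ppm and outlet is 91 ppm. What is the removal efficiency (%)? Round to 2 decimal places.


Efficiency = (G_in - G_out) / G_in * 100%
Efficiency = (500 - 91) / 500 * 100
Efficiency = 409 / 500 * 100
Efficiency = 81.80%


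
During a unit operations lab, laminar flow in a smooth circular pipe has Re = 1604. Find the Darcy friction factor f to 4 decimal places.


f = 64 / Re
f = 64 / 1604
f = 0.0399


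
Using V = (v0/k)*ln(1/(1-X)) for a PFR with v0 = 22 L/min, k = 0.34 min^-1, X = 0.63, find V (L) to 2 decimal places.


V = (v0/k) * ln(1/(1-X))
V = (22/0.34) * ln(1/(1-0.63))
V = 64.705882 * ln(2.702703)
V = 64.705882 * 0.994252
V = 64.33 L


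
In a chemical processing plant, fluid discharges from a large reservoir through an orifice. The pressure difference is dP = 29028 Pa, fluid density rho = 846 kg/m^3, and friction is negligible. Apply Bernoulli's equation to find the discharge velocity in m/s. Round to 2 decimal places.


v = sqrt(2*dP/rho)
v = sqrt(2*29028/846)
v = sqrt(68.624113)
v = 8.28 m/s


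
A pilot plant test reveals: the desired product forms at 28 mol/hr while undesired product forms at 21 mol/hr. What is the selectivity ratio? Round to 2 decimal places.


S = desired product rate / undesired product rate
S = 28 / 21
S = 1.33


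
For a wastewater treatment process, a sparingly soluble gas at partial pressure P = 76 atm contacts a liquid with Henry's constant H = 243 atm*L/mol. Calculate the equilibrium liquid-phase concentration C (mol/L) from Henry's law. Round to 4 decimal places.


C = P / H
C = 76 / 243
C = 0.3128 mol/L


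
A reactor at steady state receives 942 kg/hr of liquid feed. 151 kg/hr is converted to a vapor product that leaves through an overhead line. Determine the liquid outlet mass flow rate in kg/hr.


Steady-state mass balance on the main outlet: F_out = F_in - F_removed
F_out = 942 - 151
F_out = 791 kg/hr


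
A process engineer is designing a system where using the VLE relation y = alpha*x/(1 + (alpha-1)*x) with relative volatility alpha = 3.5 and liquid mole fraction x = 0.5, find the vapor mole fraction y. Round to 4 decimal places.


y = alpha*x / (1 + (alpha-1)*x)
y = 3.5*0.5 / (1 + (3.5-1)*0.5)
y = 1.75 / (1 + 1.25)
y = 1.75 / 2.25
y = 0.7778


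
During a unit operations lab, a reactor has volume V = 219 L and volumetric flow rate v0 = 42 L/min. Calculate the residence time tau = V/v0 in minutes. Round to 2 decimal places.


tau = V / v0
tau = 219 / 42
tau = 5.21 min


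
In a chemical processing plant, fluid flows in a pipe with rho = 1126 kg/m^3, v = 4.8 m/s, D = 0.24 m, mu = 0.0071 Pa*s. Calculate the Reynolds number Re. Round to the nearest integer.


Re = rho * v * D / mu
Re = 1126 * 4.8 * 0.24 / 0.0071
Re = 1297.152 / 0.0071
Re = 182697


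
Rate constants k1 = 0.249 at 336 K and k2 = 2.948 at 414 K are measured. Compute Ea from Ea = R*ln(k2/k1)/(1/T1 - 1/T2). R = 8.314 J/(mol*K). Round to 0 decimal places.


Ea = R * ln(k2/k1) / (1/T1 - 1/T2)
ln(k2/k1) = ln(2.948/0.249) = 2.4714294
1/T1 - 1/T2 = 1/336 - 1/414 = 0.000560731539
Ea = 8.314 * 2.4714294 / 0.000560731539
Ea = 36644 J/mol


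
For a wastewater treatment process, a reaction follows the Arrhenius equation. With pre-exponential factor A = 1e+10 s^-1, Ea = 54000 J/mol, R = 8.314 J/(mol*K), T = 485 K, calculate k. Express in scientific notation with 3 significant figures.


k = A * exp(-Ea/(R*T))
k = 1e+10 * exp(-54000 / (8.314 * 485))
k = 1e+10 * exp(-13.391894)
k = 1.53e+04


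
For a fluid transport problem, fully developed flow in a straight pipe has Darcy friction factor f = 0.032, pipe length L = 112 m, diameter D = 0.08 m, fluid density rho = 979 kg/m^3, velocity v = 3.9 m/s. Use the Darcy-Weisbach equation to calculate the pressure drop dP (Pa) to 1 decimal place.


dP = f * (L/D) * (rho*v^2/2)
dP = 0.032 * (112/0.08) * (979*3.9^2/2)
L/D = 1400.0
rho*v^2/2 = 979*15.21/2 = 7445.295
dP = 0.032 * 1400.0 * 7445.295
dP = 333549.2 Pa


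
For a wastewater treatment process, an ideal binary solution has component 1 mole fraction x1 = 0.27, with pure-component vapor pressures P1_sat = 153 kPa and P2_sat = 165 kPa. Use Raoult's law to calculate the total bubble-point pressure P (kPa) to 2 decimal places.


P = x1*P1_sat + x2*P2_sat
x2 = 1 - x1 = 1 - 0.27 = 0.73
P = 0.27*153 + 0.73*165
P = 41.31 + 120.45
P = 161.76 kPa


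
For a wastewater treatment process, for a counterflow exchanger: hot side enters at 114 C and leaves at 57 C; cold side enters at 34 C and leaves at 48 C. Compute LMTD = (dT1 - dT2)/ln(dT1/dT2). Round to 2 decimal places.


dT1 = Th_in - Tc_out = 114 - 48 = 66
dT2 = Th_out - Tc_in = 57 - 34 = 23
LMTD = (dT1 - dT2) / ln(dT1/dT2)
LMTD = (66 - 23) / ln(66/23)
LMTD = 40.79 K


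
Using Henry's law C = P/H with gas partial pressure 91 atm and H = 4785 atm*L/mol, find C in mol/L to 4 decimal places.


C = P / H
C = 91 / 4785
C = 0.0190 mol/L


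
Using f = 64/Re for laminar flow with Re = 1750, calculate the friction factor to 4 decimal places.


f = 64 / Re
f = 64 / 1750
f = 0.0366


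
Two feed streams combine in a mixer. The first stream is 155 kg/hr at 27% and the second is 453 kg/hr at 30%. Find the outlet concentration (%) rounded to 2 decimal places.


Mass balance on solute: F1*x1 + F2*x2 = F3*x3
F3 = F1 + F2 = 155 + 453 = 608 kg/hr
x3 = (F1*x1 + F2*x2)/F3
x3 = (155*0.27 + 453*0.3) / 608
x3 = 29.24%


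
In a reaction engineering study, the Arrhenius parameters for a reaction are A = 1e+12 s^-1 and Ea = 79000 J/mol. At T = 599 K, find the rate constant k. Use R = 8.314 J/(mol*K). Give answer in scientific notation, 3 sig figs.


k = A * exp(-Ea/(R*T))
k = 1e+12 * exp(-79000 / (8.314 * 599))
k = 1e+12 * exp(-15.86318)
k = 1.29e+05


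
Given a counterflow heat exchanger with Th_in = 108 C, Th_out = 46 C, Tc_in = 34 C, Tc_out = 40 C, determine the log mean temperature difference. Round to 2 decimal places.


dT1 = Th_in - Tc_out = 108 - 40 = 68
dT2 = Th_out - Tc_in = 46 - 34 = 12
LMTD = (dT1 - dT2) / ln(dT1/dT2)
LMTD = (68 - 12) / ln(68/12)
LMTD = 32.28 K


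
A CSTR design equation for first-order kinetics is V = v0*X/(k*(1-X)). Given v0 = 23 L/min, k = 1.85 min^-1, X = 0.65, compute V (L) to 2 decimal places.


V = v0 * X / (k * (1 - X))
V = 23 * 0.65 / (1.85 * (1 - 0.65))
V = 14.95 / (1.85 * 0.35)
V = 14.95 / 0.6475
V = 23.09 L


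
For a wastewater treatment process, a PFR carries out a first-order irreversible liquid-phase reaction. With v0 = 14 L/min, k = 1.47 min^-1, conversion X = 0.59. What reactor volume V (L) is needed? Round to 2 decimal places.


V = (v0/k) * ln(1/(1-X))
V = (14/1.47) * ln(1/(1-0.59))
V = 9.52381 * ln(2.439024)
V = 9.52381 * 0.891598
V = 8.49 L


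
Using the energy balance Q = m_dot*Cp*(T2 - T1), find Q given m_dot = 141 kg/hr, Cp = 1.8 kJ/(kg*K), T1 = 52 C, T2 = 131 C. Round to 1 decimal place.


Q = m_dot * Cp * (T2 - T1)
Q = 141 * 1.8 * (131 - 52)
Q = 141 * 1.8 * 79
Q = 20050.2 kJ/hr


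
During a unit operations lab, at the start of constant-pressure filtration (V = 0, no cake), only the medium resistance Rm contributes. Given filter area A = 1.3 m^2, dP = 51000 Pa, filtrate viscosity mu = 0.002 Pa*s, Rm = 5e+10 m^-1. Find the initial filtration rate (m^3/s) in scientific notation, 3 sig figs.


rate = A * dP / (mu * Rm)
rate = 1.3 * 51000 / (0.002 * 5e+10)
rate = 66300.0 / 1.000e+08
rate = 6.63e-04 m^3/s


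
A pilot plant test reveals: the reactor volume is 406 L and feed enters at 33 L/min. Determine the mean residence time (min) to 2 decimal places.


tau = V / v0
tau = 406 / 33
tau = 12.30 min


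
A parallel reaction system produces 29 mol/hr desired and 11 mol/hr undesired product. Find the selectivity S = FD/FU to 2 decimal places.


S = desired product rate / undesired product rate
S = 29 / 11
S = 2.64


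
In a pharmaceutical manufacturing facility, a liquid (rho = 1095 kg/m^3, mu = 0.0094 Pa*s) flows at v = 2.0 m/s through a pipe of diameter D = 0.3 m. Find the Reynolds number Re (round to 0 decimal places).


Re = rho * v * D / mu
Re = 1095 * 2.0 * 0.3 / 0.0094
Re = 657.0 / 0.0094
Re = 69894


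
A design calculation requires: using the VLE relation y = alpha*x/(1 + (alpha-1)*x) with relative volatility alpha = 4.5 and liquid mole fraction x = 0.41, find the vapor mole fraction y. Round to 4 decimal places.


y = alpha*x / (1 + (alpha-1)*x)
y = 4.5*0.41 / (1 + (4.5-1)*0.41)
y = 1.845 / (1 + 1.435)
y = 1.845 / 2.435
y = 0.7577


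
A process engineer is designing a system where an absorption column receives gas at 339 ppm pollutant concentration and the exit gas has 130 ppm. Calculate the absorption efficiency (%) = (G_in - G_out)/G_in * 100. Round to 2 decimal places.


Efficiency = (G_in - G_out) / G_in * 100%
Efficiency = (339 - 130) / 339 * 100
Efficiency = 209 / 339 * 100
Efficiency = 61.65%


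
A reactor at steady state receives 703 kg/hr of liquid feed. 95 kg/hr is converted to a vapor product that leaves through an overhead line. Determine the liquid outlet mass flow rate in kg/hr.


Steady-state mass balance on the main outlet: F_out = F_in - F_removed
F_out = 703 - 95
F_out = 608 kg/hr


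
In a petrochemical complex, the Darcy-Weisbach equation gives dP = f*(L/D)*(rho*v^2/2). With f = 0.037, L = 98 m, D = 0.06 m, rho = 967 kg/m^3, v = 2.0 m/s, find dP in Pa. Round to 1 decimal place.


dP = f * (L/D) * (rho*v^2/2)
dP = 0.037 * (98/0.06) * (967*2.0^2/2)
L/D = 1633.33333333
rho*v^2/2 = 967*4.0/2 = 1934.0
dP = 0.037 * 1633.33333333 * 1934.0
dP = 116878.1 Pa


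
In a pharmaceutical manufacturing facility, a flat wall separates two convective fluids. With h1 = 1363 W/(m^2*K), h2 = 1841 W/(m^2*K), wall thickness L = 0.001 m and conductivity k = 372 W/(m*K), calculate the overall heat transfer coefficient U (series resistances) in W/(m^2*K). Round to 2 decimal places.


1/U = 1/h1 + L/k + 1/h2
1/U = 1/1363 + 0.001/372 + 1/1841
1/U = 0.0007336757 + 2.6882e-06 + 0.0005431831
1/U = 0.001279547
U = 781.53 W/(m^2*K)


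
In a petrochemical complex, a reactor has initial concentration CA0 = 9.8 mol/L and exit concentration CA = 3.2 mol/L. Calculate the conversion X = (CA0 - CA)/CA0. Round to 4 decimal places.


X = (CA0 - CA) / CA0
X = (9.8 - 3.2) / 9.8
X = 6.6 / 9.8
X = 0.6735


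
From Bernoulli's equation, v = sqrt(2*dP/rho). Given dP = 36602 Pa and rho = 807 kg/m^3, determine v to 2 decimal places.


v = sqrt(2*dP/rho)
v = sqrt(2*36602/807)
v = sqrt(90.711276)
v = 9.52 m/s


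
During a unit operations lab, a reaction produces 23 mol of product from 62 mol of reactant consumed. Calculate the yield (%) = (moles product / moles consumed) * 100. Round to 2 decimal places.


Yield = (moles product / moles consumed) * 100%
Yield = (23 / 62) * 100
Yield = 0.371 * 100
Yield = 37.10%


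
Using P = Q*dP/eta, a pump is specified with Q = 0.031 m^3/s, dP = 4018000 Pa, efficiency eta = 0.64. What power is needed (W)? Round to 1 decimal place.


P = Q * dP / eta
P = 0.031 * 4018000 / 0.64
P = 124558.0 / 0.64
P = 194621.9 W


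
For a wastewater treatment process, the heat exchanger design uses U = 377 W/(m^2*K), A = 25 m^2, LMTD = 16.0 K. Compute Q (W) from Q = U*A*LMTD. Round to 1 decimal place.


Q = U * A * LMTD
Q = 377 * 25 * 16.0
Q = 150800.0 W


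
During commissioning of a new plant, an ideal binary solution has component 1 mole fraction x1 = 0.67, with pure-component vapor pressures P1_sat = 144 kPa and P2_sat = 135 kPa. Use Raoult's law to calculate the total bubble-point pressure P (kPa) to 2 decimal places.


P = x1*P1_sat + x2*P2_sat
x2 = 1 - x1 = 1 - 0.67 = 0.33
P = 0.67*144 + 0.33*135
P = 96.48 + 44.55
P = 141.03 kPa


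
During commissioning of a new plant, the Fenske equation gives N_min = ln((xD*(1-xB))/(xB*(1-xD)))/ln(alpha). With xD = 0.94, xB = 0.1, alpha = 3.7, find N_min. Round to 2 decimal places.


N_min = ln((xD*(1-xB))/(xB*(1-xD))) / ln(alpha)
Numerator inside ln: 0.846 / 0.006 = 141.0
ln(141.0) = 4.94876
ln(alpha) = ln(3.7) = 1.308333
N_min = 4.94876 / 1.308333 = 3.78


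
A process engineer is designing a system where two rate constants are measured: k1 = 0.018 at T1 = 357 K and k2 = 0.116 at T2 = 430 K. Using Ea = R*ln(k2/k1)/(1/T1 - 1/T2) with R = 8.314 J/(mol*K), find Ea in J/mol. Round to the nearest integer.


Ea = R * ln(k2/k1) / (1/T1 - 1/T2)
ln(k2/k1) = ln(0.116/0.018) = 1.8632184
1/T1 - 1/T2 = 1/357 - 1/430 = 0.000475539053
Ea = 8.314 * 1.8632184 / 0.000475539053
Ea = 32575 J/mol


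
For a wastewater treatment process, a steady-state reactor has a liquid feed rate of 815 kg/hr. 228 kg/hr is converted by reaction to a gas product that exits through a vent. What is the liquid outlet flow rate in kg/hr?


Steady-state mass balance on the main outlet: F_out = F_in - F_removed
F_out = 815 - 228
F_out = 587 kg/hr


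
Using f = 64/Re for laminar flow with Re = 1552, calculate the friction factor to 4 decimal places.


f = 64 / Re
f = 64 / 1552
f = 0.0412


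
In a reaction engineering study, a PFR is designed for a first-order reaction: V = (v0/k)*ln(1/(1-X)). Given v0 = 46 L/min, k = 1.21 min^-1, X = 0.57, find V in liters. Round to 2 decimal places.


V = (v0/k) * ln(1/(1-X))
V = (46/1.21) * ln(1/(1-0.57))
V = 38.016529 * ln(2.325581)
V = 38.016529 * 0.84397
V = 32.08 L


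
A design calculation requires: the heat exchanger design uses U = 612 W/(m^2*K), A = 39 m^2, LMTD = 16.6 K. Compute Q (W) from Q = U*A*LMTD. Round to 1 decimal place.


Q = U * A * LMTD
Q = 612 * 39 * 16.6
Q = 396208.8 W


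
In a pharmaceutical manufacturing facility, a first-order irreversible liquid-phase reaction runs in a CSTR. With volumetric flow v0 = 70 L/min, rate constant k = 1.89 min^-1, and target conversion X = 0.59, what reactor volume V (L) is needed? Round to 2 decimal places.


V = v0 * X / (k * (1 - X))
V = 70 * 0.59 / (1.89 * (1 - 0.59))
V = 41.3 / (1.89 * 0.41)
V = 41.3 / 0.7749
V = 53.30 L


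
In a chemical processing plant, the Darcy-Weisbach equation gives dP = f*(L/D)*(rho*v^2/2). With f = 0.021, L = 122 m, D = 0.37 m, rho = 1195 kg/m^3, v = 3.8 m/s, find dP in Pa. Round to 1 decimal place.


dP = f * (L/D) * (rho*v^2/2)
dP = 0.021 * (122/0.37) * (1195*3.8^2/2)
L/D = 329.72972973
rho*v^2/2 = 1195*14.44/2 = 8627.9
dP = 0.021 * 329.72972973 * 8627.9
dP = 59742.4 Pa


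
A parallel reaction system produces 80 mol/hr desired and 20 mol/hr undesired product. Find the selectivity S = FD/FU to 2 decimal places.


S = desired product rate / undesired product rate
S = 80 / 20
S = 4.00


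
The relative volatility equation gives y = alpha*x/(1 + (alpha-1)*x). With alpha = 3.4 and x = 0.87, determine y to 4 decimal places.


y = alpha*x / (1 + (alpha-1)*x)
y = 3.4*0.87 / (1 + (3.4-1)*0.87)
y = 2.958 / (1 + 2.088)
y = 2.958 / 3.088
y = 0.9579


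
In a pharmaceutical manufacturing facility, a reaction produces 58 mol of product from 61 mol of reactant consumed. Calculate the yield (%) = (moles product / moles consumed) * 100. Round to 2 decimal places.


Yield = (moles product / moles consumed) * 100%
Yield = (58 / 61) * 100
Yield = 0.9508 * 100
Yield = 95.08%


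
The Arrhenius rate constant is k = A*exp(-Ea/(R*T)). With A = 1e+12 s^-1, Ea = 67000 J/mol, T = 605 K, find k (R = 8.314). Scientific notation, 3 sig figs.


k = A * exp(-Ea/(R*T))
k = 1e+12 * exp(-67000 / (8.314 * 605))
k = 1e+12 * exp(-13.320159)
k = 1.64e+06


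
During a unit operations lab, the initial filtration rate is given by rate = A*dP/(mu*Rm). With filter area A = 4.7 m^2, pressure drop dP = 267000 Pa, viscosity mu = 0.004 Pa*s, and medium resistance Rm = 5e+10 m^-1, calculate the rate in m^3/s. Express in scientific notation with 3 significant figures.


rate = A * dP / (mu * Rm)
rate = 4.7 * 267000 / (0.004 * 5e+10)
rate = 1254900.0 / 2.000e+08
rate = 6.27e-03 m^3/s


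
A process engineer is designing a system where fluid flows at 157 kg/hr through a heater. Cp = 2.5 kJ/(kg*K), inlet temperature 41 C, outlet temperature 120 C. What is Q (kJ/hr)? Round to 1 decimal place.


Q = m_dot * Cp * (T2 - T1)
Q = 157 * 2.5 * (120 - 41)
Q = 157 * 2.5 * 79
Q = 31007.5 kJ/hr


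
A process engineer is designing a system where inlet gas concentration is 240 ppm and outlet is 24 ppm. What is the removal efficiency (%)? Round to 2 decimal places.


Efficiency = (G_in - G_out) / G_in * 100%
Efficiency = (240 - 24) / 240 * 100
Efficiency = 216 / 240 * 100
Efficiency = 90.00%


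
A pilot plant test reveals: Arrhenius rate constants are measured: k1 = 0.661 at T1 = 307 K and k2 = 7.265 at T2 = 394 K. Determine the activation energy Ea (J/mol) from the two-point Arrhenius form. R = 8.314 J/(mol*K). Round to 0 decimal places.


Ea = R * ln(k2/k1) / (1/T1 - 1/T2)
ln(k2/k1) = ln(7.265/0.661) = 2.3970697
1/T1 - 1/T2 = 1/307 - 1/394 = 0.000719257924
Ea = 8.314 * 2.3970697 / 0.000719257924
Ea = 27708 J/mol


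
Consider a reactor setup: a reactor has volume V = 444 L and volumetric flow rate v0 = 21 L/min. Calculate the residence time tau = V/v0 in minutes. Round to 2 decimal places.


tau = V / v0
tau = 444 / 21
tau = 21.14 min


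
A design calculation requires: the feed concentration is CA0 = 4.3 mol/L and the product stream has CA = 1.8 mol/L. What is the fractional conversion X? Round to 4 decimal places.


X = (CA0 - CA) / CA0
X = (4.3 - 1.8) / 4.3
X = 2.5 / 4.3
X = 0.5814


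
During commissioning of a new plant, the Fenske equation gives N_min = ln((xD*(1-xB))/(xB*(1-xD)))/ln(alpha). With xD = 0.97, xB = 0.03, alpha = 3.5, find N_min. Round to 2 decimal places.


N_min = ln((xD*(1-xB))/(xB*(1-xD))) / ln(alpha)
Numerator inside ln: 0.9409 / 0.0009 = 1045.444444
ln(1045.444444) = 6.952197
ln(alpha) = ln(3.5) = 1.252763
N_min = 6.952197 / 1.252763 = 5.55


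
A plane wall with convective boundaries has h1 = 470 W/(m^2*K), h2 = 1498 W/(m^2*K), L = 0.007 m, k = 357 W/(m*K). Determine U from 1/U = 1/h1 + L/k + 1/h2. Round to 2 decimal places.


1/U = 1/h1 + L/k + 1/h2
1/U = 1/470 + 0.007/357 + 1/1498
1/U = 0.0021276596 + 1.96078e-05 + 0.0006675567
1/U = 0.0028148241
U = 355.26 W/(m^2*K)


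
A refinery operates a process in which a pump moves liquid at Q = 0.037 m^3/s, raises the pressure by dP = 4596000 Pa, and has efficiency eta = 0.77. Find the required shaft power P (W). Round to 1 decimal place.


P = Q * dP / eta
P = 0.037 * 4596000 / 0.77
P = 170052.0 / 0.77
P = 220846.8 W


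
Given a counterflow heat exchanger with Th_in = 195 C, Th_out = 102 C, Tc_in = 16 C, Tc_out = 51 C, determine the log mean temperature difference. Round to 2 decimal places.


dT1 = Th_in - Tc_out = 195 - 51 = 144
dT2 = Th_out - Tc_in = 102 - 16 = 86
LMTD = (dT1 - dT2) / ln(dT1/dT2)
LMTD = (144 - 86) / ln(144/86)
LMTD = 112.52 K


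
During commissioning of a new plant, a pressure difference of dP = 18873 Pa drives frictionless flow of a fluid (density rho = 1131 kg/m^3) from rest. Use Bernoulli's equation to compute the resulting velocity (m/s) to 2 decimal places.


v = sqrt(2*dP/rho)
v = sqrt(2*18873/1131)
v = sqrt(33.374005)
v = 5.78 m/s


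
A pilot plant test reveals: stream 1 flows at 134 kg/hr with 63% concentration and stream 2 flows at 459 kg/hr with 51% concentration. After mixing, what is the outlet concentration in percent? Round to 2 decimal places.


Mass balance on solute: F1*x1 + F2*x2 = F3*x3
F3 = F1 + F2 = 134 + 459 = 593 kg/hr
x3 = (F1*x1 + F2*x2)/F3
x3 = (134*0.63 + 459*0.51) / 593
x3 = 53.71%


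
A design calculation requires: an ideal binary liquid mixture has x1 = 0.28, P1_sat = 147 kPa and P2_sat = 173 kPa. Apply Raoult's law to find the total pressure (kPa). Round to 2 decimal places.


P = x1*P1_sat + x2*P2_sat
x2 = 1 - x1 = 1 - 0.28 = 0.72
P = 0.28*147 + 0.72*173
P = 41.16 + 124.56
P = 165.72 kPa


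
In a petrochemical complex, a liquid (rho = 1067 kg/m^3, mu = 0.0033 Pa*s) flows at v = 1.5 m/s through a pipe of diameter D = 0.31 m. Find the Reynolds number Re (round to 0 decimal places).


Re = rho * v * D / mu
Re = 1067 * 1.5 * 0.31 / 0.0033
Re = 496.155 / 0.0033
Re = 150350


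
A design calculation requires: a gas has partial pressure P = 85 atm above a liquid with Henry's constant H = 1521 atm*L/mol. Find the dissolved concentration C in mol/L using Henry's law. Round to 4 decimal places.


C = P / H
C = 85 / 1521
C = 0.0559 mol/L


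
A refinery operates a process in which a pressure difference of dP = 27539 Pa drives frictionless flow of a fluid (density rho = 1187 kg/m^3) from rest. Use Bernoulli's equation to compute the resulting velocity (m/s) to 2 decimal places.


v = sqrt(2*dP/rho)
v = sqrt(2*27539/1187)
v = sqrt(46.401011)
v = 6.81 m/s


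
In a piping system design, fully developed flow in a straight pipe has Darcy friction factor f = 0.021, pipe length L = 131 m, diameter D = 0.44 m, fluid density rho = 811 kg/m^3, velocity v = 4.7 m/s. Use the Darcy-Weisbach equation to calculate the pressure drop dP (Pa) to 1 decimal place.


dP = f * (L/D) * (rho*v^2/2)
dP = 0.021 * (131/0.44) * (811*4.7^2/2)
L/D = 297.72727273
rho*v^2/2 = 811*22.09/2 = 8957.495
dP = 0.021 * 297.72727273 * 8957.495
dP = 56004.7 Pa


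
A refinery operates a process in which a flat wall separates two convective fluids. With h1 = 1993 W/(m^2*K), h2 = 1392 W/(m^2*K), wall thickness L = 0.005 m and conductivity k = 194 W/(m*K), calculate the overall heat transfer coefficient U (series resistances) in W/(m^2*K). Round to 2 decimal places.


1/U = 1/h1 + L/k + 1/h2
1/U = 1/1993 + 0.005/194 + 1/1392
1/U = 0.0005017561 + 2.57732e-05 + 0.0007183908
1/U = 0.0012459201
U = 802.62 W/(m^2*K)


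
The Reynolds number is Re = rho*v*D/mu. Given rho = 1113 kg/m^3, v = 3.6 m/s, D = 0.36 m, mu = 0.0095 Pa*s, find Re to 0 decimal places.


Re = rho * v * D / mu
Re = 1113 * 3.6 * 0.36 / 0.0095
Re = 1442.448 / 0.0095
Re = 151837


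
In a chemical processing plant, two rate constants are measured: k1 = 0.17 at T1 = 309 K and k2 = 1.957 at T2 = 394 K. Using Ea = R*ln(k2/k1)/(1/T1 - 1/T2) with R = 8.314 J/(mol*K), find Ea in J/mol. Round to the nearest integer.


Ea = R * ln(k2/k1) / (1/T1 - 1/T2)
ln(k2/k1) = ln(1.957/0.17) = 2.4433695
1/T1 - 1/T2 = 1/309 - 1/394 = 0.000698174889
Ea = 8.314 * 2.4433695 / 0.000698174889
Ea = 29096 J/mol


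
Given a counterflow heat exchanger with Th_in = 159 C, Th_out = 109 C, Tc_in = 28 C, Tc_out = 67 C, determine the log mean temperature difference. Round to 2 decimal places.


dT1 = Th_in - Tc_out = 159 - 67 = 92
dT2 = Th_out - Tc_in = 109 - 28 = 81
LMTD = (dT1 - dT2) / ln(dT1/dT2)
LMTD = (92 - 81) / ln(92/81)
LMTD = 86.38 K
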